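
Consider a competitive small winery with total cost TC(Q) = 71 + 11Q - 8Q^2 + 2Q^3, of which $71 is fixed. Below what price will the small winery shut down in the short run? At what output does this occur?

$3 per unit, at Q = 2

The shutdown price is the minimum of AVC. VC = 11Q - 8Q^2 + 2Q^3, so AVC = 11 - 8Q + 2Q^2.
dAVC/dQ = -8 + 4Q = 0 gives Q = 2. min AVC = 11 - 8·2 + 2·2^2 = 3.
So the shutdown price is $3.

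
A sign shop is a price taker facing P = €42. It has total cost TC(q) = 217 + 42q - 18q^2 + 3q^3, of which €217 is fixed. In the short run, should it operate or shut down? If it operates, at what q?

From TC, MC = TC'(q) = 42 - 36q + 9q^2 and AVC = VC/q = 42 - 18q + 3q^2.
The AVC parabola has its vertex at q = 18/6 = 3, where AVC = 42 - 18·3 + 3·3^2 = €15.
Because €42 ≥ €15, revenue can cover variable cost; the firm operates.
Solving P = MC: -36q + 9q^2 = 0 ⇒ q = 0 or 4. On the upward-sloping branch, q* = 4.
Check: AVC at q = 4 is €18 ≤ P, so revenue covers variable cost.
Profit = P·q − TC = 42·4 − 289 = -€121, a loss, but smaller than the €217 fixed cost the firm would lose by shutting down.

Produce at q = 4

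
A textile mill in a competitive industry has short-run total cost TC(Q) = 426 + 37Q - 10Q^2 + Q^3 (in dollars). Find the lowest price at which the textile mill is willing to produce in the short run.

$12 per unit

The firm shuts down when price falls below the minimum of average variable cost. AVC = VC/Q = 37 - 10Q + Q^2.
dAVC/dQ = -10 + 2Q = 0 gives Q = 5. min AVC = 37 - 10·5 + 5^2 = 12.
The firm shuts down for any P below $12.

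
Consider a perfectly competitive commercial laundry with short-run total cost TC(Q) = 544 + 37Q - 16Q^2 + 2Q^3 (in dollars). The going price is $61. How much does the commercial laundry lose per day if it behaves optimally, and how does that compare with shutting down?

AVC = 37 - 16Q + 2Q^2; min AVC = $5 at Q = 4. Since P = $61 ≥ min AVC, the firm produces.
MC = 37 - 32Q + 6Q^2. Setting P = MC and taking the root on the rising branch gives Q* = 6.
TR = 61·6 = 366. TC = 544 + 78 = 622. Profit = 366 − 622 = -$256.
By producing, the firm covers all variable cost plus $288 of fixed cost; shutting down would lose the full $544.

Profit = -$256 at Q = 6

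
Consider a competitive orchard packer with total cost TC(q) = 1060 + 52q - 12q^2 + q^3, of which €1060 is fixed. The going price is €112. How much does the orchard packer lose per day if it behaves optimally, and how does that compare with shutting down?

AVC = 52 - 12q + q^2 has its minimum €16 at q = 6; price €112 clears that bar, so the firm operates.
MC = 52 - 24q + 3q^2. Setting P = MC and taking the root on the rising branch gives q* = 10.
TR = 112·10 = 1120. TC = 1060 + 320 = 1380. Profit = 1120 − 1380 = -€260.
Shutting down would mean losing the fixed cost of €1060, so operating at a loss of €260 is better by €800.

Profit = -€260 at q = 10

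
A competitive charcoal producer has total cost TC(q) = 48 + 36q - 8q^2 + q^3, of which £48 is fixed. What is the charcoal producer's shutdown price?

The firm shuts down when price falls below the minimum of average variable cost. AVC = VC/q = 36 - 8q + q^2.
At the minimum of AVC, MC = AVC. MC = 36 - 16q + 3q^2; setting MC = AVC gives 2q^2 - 8q = 0, so q = 4. min AVC = 20.
The firm shuts down for any P below £20.

£20 per unit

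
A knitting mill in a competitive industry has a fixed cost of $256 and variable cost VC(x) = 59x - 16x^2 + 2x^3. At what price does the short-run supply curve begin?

The shutdown price is the minimum of AVC. VC = 59x - 16x^2 + 2x^3, so AVC = 59 - 16x + 2x^2.
At the minimum of AVC, MC = AVC. MC = 59 - 32x + 6x^2; setting MC = AVC gives 4x^2 - 16x = 0, so x = 4. min AVC = 27.
For P < $27 the firm produces nothing.

$27 per unit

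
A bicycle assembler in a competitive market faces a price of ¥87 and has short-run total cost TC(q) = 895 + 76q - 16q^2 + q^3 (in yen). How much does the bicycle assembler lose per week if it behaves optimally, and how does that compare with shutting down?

Profit = -¥169 at q = 11

AVC = 76 - 16q + q^2 has its minimum ¥12 at q = 8; price ¥87 clears that bar, so the firm operates.
MC = 76 - 32q + 3q^2. Setting P = MC and taking the root on the rising branch gives q* = 11.
TR = 87·11 = 957. TC = 895 + 231 = 1126. Profit = 957 − 1126 = -¥169.
That loss of ¥169 beats the ¥895 the firm would lose by shutting down; producing recovers ¥726 of fixed cost.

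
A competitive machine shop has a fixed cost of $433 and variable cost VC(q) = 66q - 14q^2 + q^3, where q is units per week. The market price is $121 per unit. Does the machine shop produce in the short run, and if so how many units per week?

From TC, MC = TC'(q) = 66 - 28q + 3q^2 and AVC = VC/q = 66 - 14q + q^2.
AVC hits its minimum where MC = AVC, at q = 7, giving min AVC = 66 - 14·7 + 7^2 = $17.
Because $121 ≥ $17, revenue can cover variable cost; the firm operates.
P = MC gives -55 - 28q + 3q^2 = 0, with roots -5/3 and 11. Take the larger (rising MC): q* = 11.
Check: AVC at q = 11 is $33 ≤ P, so revenue covers variable cost.
Profit = P·q − TC = 121·11 − 796 = $535.

Produce at q = 11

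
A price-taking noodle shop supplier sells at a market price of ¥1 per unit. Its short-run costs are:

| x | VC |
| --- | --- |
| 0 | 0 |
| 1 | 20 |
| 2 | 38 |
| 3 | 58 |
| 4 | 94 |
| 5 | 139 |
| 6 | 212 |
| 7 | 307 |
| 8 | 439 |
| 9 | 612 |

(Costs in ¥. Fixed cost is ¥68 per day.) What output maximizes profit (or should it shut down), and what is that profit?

Compute π = P·x − TC at each output: x=0: -68; x=1: -87; x=2: -104; x=3: -123; x=4: -158; x=5: -202; x=6: -274; x=7: -368; x=8: -499; x=9: -671.
Profit is highest at x = 0. Equivalently, the lowest AVC in the table is 38/2 ≈ ¥19 at x = 2, and P = ¥1 falls below it — price never covers variable cost, so the firm shuts down and loses only its fixed cost.

x = 0 (shut down); profit = -¥68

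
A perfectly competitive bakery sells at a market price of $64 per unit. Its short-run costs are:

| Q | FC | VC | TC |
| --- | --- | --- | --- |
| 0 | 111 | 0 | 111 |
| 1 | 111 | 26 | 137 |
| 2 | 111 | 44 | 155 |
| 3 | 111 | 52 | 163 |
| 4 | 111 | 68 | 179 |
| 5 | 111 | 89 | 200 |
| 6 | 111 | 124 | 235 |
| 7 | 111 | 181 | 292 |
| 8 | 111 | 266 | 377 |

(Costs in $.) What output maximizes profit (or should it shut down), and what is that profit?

Compute π = P·Q − TC at each output: Q=0: -111; Q=1: -73; Q=2: -27; Q=3: 29; Q=4: 77; Q=5: 120; Q=6: 149; Q=7: 156; Q=8: 135.
Profit is maximized at Q = 7. AVC there is 181/7 = $25.86 ≤ P, so producing beats shutting down (which would give -$111).

Q = 7; profit = $156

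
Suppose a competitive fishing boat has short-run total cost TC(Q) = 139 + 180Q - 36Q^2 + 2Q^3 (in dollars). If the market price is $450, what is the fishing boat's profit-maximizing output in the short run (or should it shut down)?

Strip out fixed cost: VC = 180Q - 36Q^2 + 2Q^3. Then AVC = 180 - 36Q + 2Q^2 and MC = 180 - 72Q + 6Q^2.
The AVC parabola has its vertex at Q = 36/4 = 9, where AVC = 180 - 36·9 + 2·9^2 = $18.
P = $450 exceeds min AVC = $18, so the firm stays open.
P = MC gives -270 - 72Q + 6Q^2 = 0, with roots -3 and 15. Take the larger (rising MC): Q* = 15.
Check: AVC at Q = 15 is $90 ≤ P, so revenue covers variable cost.
Profit = P·Q − TC = 450·15 − 1489 = $5261.

Produce at Q = 15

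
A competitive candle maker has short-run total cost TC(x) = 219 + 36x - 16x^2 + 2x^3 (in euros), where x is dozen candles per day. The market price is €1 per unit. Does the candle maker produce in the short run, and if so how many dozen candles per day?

Strip out fixed cost: VC = 36x - 16x^2 + 2x^3. Then AVC = 36 - 16x + 2x^2 and MC = 36 - 32x + 6x^2.
The AVC parabola has its vertex at x = 16/4 = 4, where AVC = 36 - 16·4 + 2·4^2 = €4.
P = €1 lies below min AVC = €4; no output level covers variable cost.
Best response: produce nothing and absorb the €219 fixed cost.

Shut down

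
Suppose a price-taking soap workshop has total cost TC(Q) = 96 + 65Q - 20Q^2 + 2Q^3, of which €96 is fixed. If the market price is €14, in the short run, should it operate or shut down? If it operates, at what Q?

Shut down

Strip out fixed cost: VC = 65Q - 20Q^2 + 2Q^3. Then AVC = 65 - 20Q + 2Q^2 and MC = 65 - 40Q + 6Q^2.
AVC hits its minimum where MC = AVC, at Q = 5, giving min AVC = 65 - 20·5 + 2·5^2 = €15.
Since P = €14 < min AVC = €15, price fails to cover variable cost at any output.
The firm minimizes its loss by shutting down and losing only its fixed cost of €96.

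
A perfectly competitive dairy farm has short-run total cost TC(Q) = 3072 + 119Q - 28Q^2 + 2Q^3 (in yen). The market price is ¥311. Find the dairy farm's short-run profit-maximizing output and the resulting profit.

AVC = 119 - 28Q + 2Q^2; min AVC = ¥21 at Q = 7. Since P = ¥311 ≥ min AVC, the firm produces.
MC = 119 - 56Q + 6Q^2. Setting P = MC and taking the root on the rising branch gives Q* = 12.
TR = 311·12 = 3732. TC = 3072 + 852 = 3924. Profit = 3732 − 3924 = -¥192.
Shutting down would mean losing the fixed cost of ¥3072, so operating at a loss of ¥192 is better by ¥2880.

Profit = -¥192 at Q = 12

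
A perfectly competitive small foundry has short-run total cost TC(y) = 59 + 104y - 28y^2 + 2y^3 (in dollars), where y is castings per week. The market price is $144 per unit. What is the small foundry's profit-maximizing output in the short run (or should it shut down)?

Strip out fixed cost: VC = 104y - 28y^2 + 2y^3. Then AVC = 104 - 28y + 2y^2 and MC = 104 - 56y + 6y^2.
AVC is minimized where dAVC/dy = -28 + 4y = 0, at y = 7; min AVC = 104 - 28·7 + 2·7^2 = $6.
Because $144 ≥ $6, revenue can cover variable cost; the firm operates.
P = MC gives -40 - 56y + 6y^2 = 0, with roots -2/3 and 10. Take the larger (rising MC): y* = 10.
Check: AVC at y = 10 is $24 ≤ P, so revenue covers variable cost.
Profit = P·y − TC = 144·10 − 299 = $1141.

Produce at y = 10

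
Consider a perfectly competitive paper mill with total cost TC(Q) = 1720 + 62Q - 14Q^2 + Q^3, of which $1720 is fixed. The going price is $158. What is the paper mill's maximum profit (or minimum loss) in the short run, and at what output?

AVC = 62 - 14Q + Q^2 has its minimum $13 at Q = 7; price $158 clears that bar, so the firm operates.
With MC = 62 - 28Q + 3Q^2, P = MC on the upward-sloping part at Q* = 12.
TR = 158·12 = 1896. TC = 1720 + 456 = 2176. Profit = 1896 − 2176 = -$280.
Shutting down would mean losing the fixed cost of $1720, so operating at a loss of $280 is better by $1440.

Profit = -$280 at Q = 12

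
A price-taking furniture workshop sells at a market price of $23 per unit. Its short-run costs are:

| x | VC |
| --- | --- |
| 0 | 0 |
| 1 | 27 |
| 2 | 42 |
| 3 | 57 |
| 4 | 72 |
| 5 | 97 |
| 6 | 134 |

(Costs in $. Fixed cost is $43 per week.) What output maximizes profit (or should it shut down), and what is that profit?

x = 4; profit = -$23

Compute π = P·x − TC at each output: x=0: -43; x=1: -47; x=2: -39; x=3: -31; x=4: -23; x=5: -25; x=6: -39.
Profit is maximized at x = 4. AVC there is 72/4 = $18 ≤ P, so producing beats shutting down (which would give -$43).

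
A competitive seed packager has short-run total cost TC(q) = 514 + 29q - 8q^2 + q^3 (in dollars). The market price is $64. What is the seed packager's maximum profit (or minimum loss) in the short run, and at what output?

Profit = -$220 at q = 7

AVC = 29 - 8q + q^2 has its minimum $13 at q = 4; price $64 clears that bar, so the firm operates.
MC = 29 - 16q + 3q^2. Setting P = MC and taking the root on the rising branch gives q* = 7.
TR = 64·7 = 448. TC = 514 + 154 = 668. Profit = 448 − 668 = -$220.
That loss of $220 beats the $514 the firm would lose by shutting down; producing recovers $294 of fixed cost.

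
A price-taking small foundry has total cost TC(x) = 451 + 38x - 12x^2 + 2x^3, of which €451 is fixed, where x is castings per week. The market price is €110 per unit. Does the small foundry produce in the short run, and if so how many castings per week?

Variable cost is VC = 38x - 12x^2 + 2x^3, so AVC = VC/x = 38 - 12x + 2x^2 and MC = dTC/dx = 38 - 24x + 6x^2.
AVC hits its minimum where MC = AVC, at x = 3, giving min AVC = 38 - 12·3 + 2·3^2 = €20.
P = €110 exceeds min AVC = €20, so the firm stays open.
Solving P = MC: -72 - 24x + 6x^2 = 0 ⇒ x = -2 or 6. On the upward-sloping branch, x* = 6.
Check: AVC at x = 6 is €38 ≤ P, so revenue covers variable cost.
Profit = P·x − TC = 110·6 − 679 = -€19, a loss, but smaller than the €451 fixed cost the firm would lose by shutting down.

Produce at x = 6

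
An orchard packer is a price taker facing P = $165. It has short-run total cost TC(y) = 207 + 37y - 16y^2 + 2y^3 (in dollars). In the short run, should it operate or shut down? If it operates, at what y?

From TC, MC = TC'(y) = 37 - 32y + 6y^2 and AVC = VC/y = 37 - 16y + 2y^2.
AVC is minimized where dAVC/dy = -16 + 4y = 0, at y = 4; min AVC = 37 - 16·4 + 2·4^2 = $5.
P = $165 exceeds min AVC = $5, so the firm stays open.
Set P = MC: 165 = 37 - 32y + 6y^2 → -128 - 32y + 6y^2 = 0. The roots are y = -8/3 and y = 8; the profit-maximizing output is on the rising part of MC, so y* = 8.
Check: AVC at y = 8 is $37 ≤ P, so revenue covers variable cost.
Profit = P·y − TC = 165·8 − 503 = $817.

Produce at y = 8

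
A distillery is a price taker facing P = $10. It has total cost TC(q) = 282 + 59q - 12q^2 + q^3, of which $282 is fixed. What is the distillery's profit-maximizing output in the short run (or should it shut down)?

Shut down

Variable cost is VC = 59q - 12q^2 + q^3, so AVC = VC/q = 59 - 12q + q^2 and MC = dTC/dq = 59 - 24q + 3q^2.
The AVC parabola has its vertex at q = 12/2 = 6, where AVC = 59 - 12·6 + 6^2 = $23.
P = $10 lies below min AVC = $23; no output level covers variable cost.
Best response: produce nothing and absorb the $282 fixed cost.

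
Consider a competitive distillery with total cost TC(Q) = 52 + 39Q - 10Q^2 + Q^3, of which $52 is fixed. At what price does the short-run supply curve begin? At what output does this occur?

$14 per unit, at Q = 5

The shutdown price is the minimum of AVC. VC = 39Q - 10Q^2 + Q^3, so AVC = 39 - 10Q + Q^2.
At the minimum of AVC, MC = AVC. MC = 39 - 20Q + 3Q^2; setting MC = AVC gives 2Q^2 - 10Q = 0, so Q = 5. min AVC = 14.
For P < $14 the firm produces nothing.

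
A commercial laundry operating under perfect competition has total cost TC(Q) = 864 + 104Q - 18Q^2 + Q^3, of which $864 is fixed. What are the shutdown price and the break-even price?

Shutdown price = $23; break-even price = $104

AVC = 104 - 18Q + Q^2; minimized at Q = 9, giving min AVC = $23. That is the shutdown price.
ATC = 864/Q + 104 - 18Q + Q^2. Setting dATC/dQ = −864/Q^2 − 18 + 2Q = 0 gives Q = 12 (since 2·12^3 − 18·12^2 = 864).
min ATC = 864/12 + 104 − 18·12 + 12^2 = $104. That is the break-even price.
For $23 ≤ P < $104 the firm produces at a loss; below $23 it shuts down.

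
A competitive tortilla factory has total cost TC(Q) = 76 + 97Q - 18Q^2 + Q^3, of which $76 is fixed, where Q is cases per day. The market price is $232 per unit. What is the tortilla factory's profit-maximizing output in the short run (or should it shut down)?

From TC, MC = TC'(Q) = 97 - 36Q + 3Q^2 and AVC = VC/Q = 97 - 18Q + Q^2.
AVC is minimized where dAVC/dQ = -18 + 2Q = 0, at Q = 9; min AVC = 97 - 18·9 + 9^2 = $16.
P = $232 exceeds min AVC = $16, so the firm stays open.
Solving P = MC: -135 - 36Q + 3Q^2 = 0 ⇒ Q = -3 or 15. On the upward-sloping branch, Q* = 15.
Check: AVC at Q = 15 is $52 ≤ P, so revenue covers variable cost.
Profit = P·Q − TC = 232·15 − 856 = $2624.

Produce at Q = 15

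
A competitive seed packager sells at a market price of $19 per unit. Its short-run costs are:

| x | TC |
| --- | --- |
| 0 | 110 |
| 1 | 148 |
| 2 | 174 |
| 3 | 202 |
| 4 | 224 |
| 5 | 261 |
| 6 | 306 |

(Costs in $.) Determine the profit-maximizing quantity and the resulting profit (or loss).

x = 0 (shut down); profit = -$110

Profit at each row (π = 19x − TC): x=0: -110; x=1: -129; x=2: -136; x=3: -145; x=4: -148; x=5: -166; x=6: -192.
Profit is highest at x = 0. Equivalently, the lowest AVC in the table is 114/4 ≈ $28.50 at x = 4, and P = $19 falls below it — price never covers variable cost, so the firm shuts down and loses only its fixed cost.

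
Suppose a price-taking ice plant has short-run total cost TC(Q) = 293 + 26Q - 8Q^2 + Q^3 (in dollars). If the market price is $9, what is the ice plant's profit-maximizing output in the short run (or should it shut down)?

Shut down

Variable cost is VC = 26Q - 8Q^2 + Q^3, so AVC = VC/Q = 26 - 8Q + Q^2 and MC = dTC/dQ = 26 - 16Q + 3Q^2.
AVC is minimized where dAVC/dQ = -8 + 2Q = 0, at Q = 4; min AVC = 26 - 8·4 + 4^2 = $10.
With P < min AVC ($9 < $10), every unit sold adds to the loss.
The firm minimizes its loss by shutting down and losing only its fixed cost of $293.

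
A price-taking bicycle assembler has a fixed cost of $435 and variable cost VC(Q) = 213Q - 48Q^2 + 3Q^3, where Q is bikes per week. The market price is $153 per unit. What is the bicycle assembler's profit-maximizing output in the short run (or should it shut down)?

Produce at Q = 10

Strip out fixed cost: VC = 213Q - 48Q^2 + 3Q^3. Then AVC = 213 - 48Q + 3Q^2 and MC = 213 - 96Q + 9Q^2.
AVC is minimized where dAVC/dQ = -48 + 6Q = 0, at Q = 8; min AVC = 213 - 48·8 + 3·8^2 = $21.
Since P = $153 ≥ min AVC = $21, price covers variable cost and the firm should produce.
P = MC gives 60 - 96Q + 9Q^2 = 0, with roots 2/3 and 10. Take the larger (rising MC): Q* = 10.
Check: AVC at Q = 10 is $33 ≤ P, so revenue covers variable cost.
Profit = P·Q − TC = 153·10 − 765 = $765.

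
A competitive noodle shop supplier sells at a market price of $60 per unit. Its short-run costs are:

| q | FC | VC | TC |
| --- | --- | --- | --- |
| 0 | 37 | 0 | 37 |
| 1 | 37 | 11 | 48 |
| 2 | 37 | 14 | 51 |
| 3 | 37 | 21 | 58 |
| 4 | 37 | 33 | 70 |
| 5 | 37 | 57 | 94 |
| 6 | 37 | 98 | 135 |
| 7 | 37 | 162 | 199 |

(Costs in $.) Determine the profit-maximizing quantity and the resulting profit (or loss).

Tabulate TR − TC: q=0: -37; q=1: 12; q=2: 69; q=3: 122; q=4: 170; q=5: 206; q=6: 225; q=7: 221.
Profit is maximized at q = 6. AVC there is 98/6 = $16.33 ≤ P, so producing beats shutting down (which would give -$37).

q = 6; profit = $225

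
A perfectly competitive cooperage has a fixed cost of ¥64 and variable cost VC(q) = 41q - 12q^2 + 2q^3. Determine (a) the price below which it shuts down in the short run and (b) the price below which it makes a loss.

Shutdown price = ¥23; break-even price = ¥41

Shutdown price = min AVC. AVC = 41 - 12q + 2q^2, with vertex at q = 3 and minimum ¥23.
ATC = 64/q + 41 - 12q + 2q^2. Setting dATC/dq = −64/q^2 − 12 + 4q = 0 gives q = 4 (since 4·4^3 − 12·4^2 = 64).
min ATC = 64/4 + 41 − 12·4 + 2·4^2 = ¥41. That is the break-even price.
For ¥23 ≤ P < ¥41 the firm produces at a loss; below ¥23 it shuts down.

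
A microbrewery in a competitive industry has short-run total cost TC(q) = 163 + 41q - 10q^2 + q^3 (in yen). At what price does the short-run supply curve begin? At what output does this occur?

¥16 per unit, at q = 5

The shutdown price is the minimum of AVC. VC = 41q - 10q^2 + q^3, so AVC = 41 - 10q + q^2.
dAVC/dq = -10 + 2q = 0 gives q = 5. min AVC = 41 - 10·5 + 5^2 = 16.
So the shutdown price is ¥16.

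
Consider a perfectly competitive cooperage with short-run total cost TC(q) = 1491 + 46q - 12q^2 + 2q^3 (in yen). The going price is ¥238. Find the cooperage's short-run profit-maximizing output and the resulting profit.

AVC = 46 - 12q + 2q^2 has its minimum ¥28 at q = 3; price ¥238 clears that bar, so the firm operates.
MC = 46 - 24q + 6q^2. Setting P = MC and taking the root on the rising branch gives q* = 8.
TR = 238·8 = 1904. TC = 1491 + 624 = 2115. Profit = 1904 − 2115 = -¥211.
By producing, the firm covers all variable cost plus ¥1280 of fixed cost; shutting down would lose the full ¥1491.

Profit = -¥211 at q = 8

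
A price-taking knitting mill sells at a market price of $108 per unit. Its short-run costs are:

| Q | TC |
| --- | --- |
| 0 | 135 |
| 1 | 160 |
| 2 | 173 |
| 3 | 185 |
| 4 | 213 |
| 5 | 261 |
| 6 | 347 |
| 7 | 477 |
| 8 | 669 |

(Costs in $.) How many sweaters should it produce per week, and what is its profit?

Tabulate TR − TC: Q=0: -135; Q=1: -52; Q=2: 43; Q=3: 139; Q=4: 219; Q=5: 279; Q=6: 301; Q=7: 279; Q=8: 195.
Profit is maximized at Q = 6. AVC there is 212/6 = $35.33 ≤ P, so producing beats shutting down (which would give -$135).

Q = 6; profit = $301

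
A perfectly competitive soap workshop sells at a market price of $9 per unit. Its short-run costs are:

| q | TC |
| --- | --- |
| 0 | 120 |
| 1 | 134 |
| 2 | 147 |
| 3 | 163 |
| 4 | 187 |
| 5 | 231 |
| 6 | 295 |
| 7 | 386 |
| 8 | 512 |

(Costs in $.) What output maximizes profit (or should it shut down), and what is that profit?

Compute π = P·q − TC at each output: q=0: -120; q=1: -125; q=2: -129; q=3: -136; q=4: -151; q=5: -186; q=6: -241; q=7: -323; q=8: -440.
Profit is highest at q = 0. Equivalently, the lowest AVC in the table is 27/2 ≈ $13.50 at q = 2, and P = $9 falls below it — price never covers variable cost, so the firm shuts down and loses only its fixed cost.

q = 0 (shut down); profit = -$120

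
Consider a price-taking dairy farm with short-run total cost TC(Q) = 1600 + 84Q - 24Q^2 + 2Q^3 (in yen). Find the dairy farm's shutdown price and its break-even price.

Shutdown price = ¥12; break-even price = ¥204

AVC = 84 - 24Q + 2Q^2; minimized at Q = 6, giving min AVC = ¥12. That is the shutdown price.
ATC = 1600/Q + 84 - 24Q + 2Q^2. Setting dATC/dQ = −1600/Q^2 − 24 + 4Q = 0 gives Q = 10 (since 4·10^3 − 24·10^2 = 1600).
min ATC = 1600/10 + 84 − 24·10 + 2·10^2 = ¥204. That is the break-even price.
Between these two prices the firm operates at a loss; above ¥204 it earns a profit.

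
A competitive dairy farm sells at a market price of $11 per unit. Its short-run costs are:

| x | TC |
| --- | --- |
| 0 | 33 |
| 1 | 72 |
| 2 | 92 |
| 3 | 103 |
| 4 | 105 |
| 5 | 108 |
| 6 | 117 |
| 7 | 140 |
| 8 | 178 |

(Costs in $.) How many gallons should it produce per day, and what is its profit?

Profit at each row (π = 11x − TC): x=0: -33; x=1: -61; x=2: -70; x=3: -70; x=4: -61; x=5: -53; x=6: -51; x=7: -63; x=8: -90.
Profit is highest at x = 0. Equivalently, the lowest AVC in the table is 84/6 ≈ $14 at x = 6, and P = $11 falls below it — price never covers variable cost, so the firm shuts down and loses only its fixed cost.

x = 0 (shut down); profit = -$33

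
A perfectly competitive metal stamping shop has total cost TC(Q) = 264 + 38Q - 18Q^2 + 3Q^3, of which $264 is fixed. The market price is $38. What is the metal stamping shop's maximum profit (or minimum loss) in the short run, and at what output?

AVC = 38 - 18Q + 3Q^2; min AVC = $11 at Q = 3. Since P = $38 ≥ min AVC, the firm produces.
With MC = 38 - 36Q + 9Q^2, P = MC on the upward-sloping part at Q* = 4.
TR = 38·4 = 152. TC = 264 + 56 = 320. Profit = 152 − 320 = -$168.
Shutting down would mean losing the fixed cost of $264, so operating at a loss of $168 is better by $96.

Profit = -$168 at Q = 4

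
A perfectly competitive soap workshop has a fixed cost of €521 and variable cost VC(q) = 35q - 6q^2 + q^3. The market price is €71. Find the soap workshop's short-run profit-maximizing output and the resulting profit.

Profit = -€305 at q = 6

AVC = 35 - 6q + q^2; min AVC = €26 at q = 3. Since P = €71 ≥ min AVC, the firm produces.
MC = 35 - 12q + 3q^2. Setting P = MC and taking the root on the rising branch gives q* = 6.
TR = 71·6 = 426. TC = 521 + 210 = 731. Profit = 426 − 731 = -€305.
Shutting down would mean losing the fixed cost of €521, so operating at a loss of €305 is better by €216.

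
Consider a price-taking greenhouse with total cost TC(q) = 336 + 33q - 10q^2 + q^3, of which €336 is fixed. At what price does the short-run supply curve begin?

€8 per unit

The firm shuts down when price falls below the minimum of average variable cost. AVC = VC/q = 33 - 10q + q^2.
dAVC/dq = -10 + 2q = 0 gives q = 5. min AVC = 33 - 10·5 + 5^2 = 8.
The firm shuts down for any P below €8.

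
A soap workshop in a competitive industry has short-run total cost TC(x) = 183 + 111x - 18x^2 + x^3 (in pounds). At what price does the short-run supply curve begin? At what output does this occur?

£30 per unit, at x = 9

The shutdown price is the minimum of AVC. VC = 111x - 18x^2 + x^3, so AVC = 111 - 18x + x^2.
dAVC/dx = -18 + 2x = 0 gives x = 9. min AVC = 111 - 18·9 + 9^2 = 30.
For P < £30 the firm produces nothing.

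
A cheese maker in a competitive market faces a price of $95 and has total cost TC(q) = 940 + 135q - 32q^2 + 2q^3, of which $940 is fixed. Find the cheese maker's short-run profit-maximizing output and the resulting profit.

Profit = -$140 at q = 10

AVC = 135 - 32q + 2q^2 has its minimum $7 at q = 8; price $95 clears that bar, so the firm operates.
MC = 135 - 64q + 6q^2. Setting P = MC and taking the root on the rising branch gives q* = 10.
TR = 95·10 = 950. TC = 940 + 150 = 1090. Profit = 950 − 1090 = -$140.
By producing, the firm covers all variable cost plus $800 of fixed cost; shutting down would lose the full $940.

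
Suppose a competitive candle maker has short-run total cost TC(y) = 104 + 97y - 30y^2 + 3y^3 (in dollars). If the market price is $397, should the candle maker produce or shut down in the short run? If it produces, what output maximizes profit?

Produce at y = 10

Variable cost is VC = 97y - 30y^2 + 3y^3, so AVC = VC/y = 97 - 30y + 3y^2 and MC = dTC/dy = 97 - 60y + 9y^2.
The AVC parabola has its vertex at y = 30/6 = 5, where AVC = 97 - 30·5 + 3·5^2 = $22.
Since P = $397 ≥ min AVC = $22, price covers variable cost and the firm should produce.
Set P = MC: 397 = 97 - 60y + 9y^2 → -300 - 60y + 9y^2 = 0. The roots are y = -10/3 and y = 10; the profit-maximizing output is on the rising part of MC, so y* = 10.
Check: AVC at y = 10 is $97 ≤ P, so revenue covers variable cost.
Profit = P·y − TC = 397·10 − 1074 = $2896.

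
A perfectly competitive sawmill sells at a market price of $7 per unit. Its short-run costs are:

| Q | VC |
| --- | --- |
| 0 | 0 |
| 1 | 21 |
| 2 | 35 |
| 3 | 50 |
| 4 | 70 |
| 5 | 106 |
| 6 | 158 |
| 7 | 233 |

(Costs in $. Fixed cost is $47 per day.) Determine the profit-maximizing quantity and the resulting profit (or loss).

Q = 0 (shut down); profit = -$47

Profit at each row (π = 7Q − TC): Q=0: -47; Q=1: -61; Q=2: -68; Q=3: -76; Q=4: -89; Q=5: -118; Q=6: -163; Q=7: -231.
Profit is highest at Q = 0. Equivalently, the lowest AVC in the table is 50/3 ≈ $16.67 at Q = 3, and P = $7 falls below it — price never covers variable cost, so the firm shuts down and loses only its fixed cost.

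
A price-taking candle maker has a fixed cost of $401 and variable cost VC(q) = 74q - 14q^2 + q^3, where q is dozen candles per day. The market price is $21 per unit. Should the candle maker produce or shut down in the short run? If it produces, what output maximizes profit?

From TC, MC = TC'(q) = 74 - 28q + 3q^2 and AVC = VC/q = 74 - 14q + q^2.
The AVC parabola has its vertex at q = 14/2 = 7, where AVC = 74 - 14·7 + 7^2 = $25.
With P < min AVC ($21 < $25), every unit sold adds to the loss.
Best response: produce nothing and absorb the $401 fixed cost.

Shut down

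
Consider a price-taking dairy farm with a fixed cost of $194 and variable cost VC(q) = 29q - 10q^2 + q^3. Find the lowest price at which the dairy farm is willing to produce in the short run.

The shutdown price is the minimum of AVC. VC = 29q - 10q^2 + q^3, so AVC = 29 - 10q + q^2.
At the minimum of AVC, MC = AVC. MC = 29 - 20q + 3q^2; setting MC = AVC gives 2q^2 - 10q = 0, so q = 5. min AVC = 4.
For P < $4 the firm produces nothing.

$4 per unit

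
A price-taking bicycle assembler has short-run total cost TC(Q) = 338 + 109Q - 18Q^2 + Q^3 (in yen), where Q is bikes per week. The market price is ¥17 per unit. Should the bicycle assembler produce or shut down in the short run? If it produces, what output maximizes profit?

Variable cost is VC = 109Q - 18Q^2 + Q^3, so AVC = VC/Q = 109 - 18Q + Q^2 and MC = dTC/dQ = 109 - 36Q + 3Q^2.
AVC hits its minimum where MC = AVC, at Q = 9, giving min AVC = 109 - 18·9 + 9^2 = ¥28.
With P < min AVC (¥17 < ¥28), every unit sold adds to the loss.
The firm minimizes its loss by shutting down and losing only its fixed cost of ¥338.

Shut down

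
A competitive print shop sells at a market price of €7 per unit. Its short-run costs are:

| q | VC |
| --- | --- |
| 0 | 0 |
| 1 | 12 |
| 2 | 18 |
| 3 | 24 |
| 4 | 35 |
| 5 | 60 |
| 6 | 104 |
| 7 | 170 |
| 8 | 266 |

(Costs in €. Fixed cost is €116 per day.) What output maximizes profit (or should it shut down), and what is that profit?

Tabulate TR − TC: q=0: -116; q=1: -121; q=2: -120; q=3: -119; q=4: -123; q=5: -141; q=6: -178; q=7: -237; q=8: -326.
Profit is highest at q = 0. Equivalently, the lowest AVC in the table is 24/3 ≈ €8 at q = 3, and P = €7 falls below it — price never covers variable cost, so the firm shuts down and loses only its fixed cost.

q = 0 (shut down); profit = -€116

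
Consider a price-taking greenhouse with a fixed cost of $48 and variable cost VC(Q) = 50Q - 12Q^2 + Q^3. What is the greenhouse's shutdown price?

$14 per unit

Short-run supply begins at min AVC. From VC = 50Q - 12Q^2 + Q^3, AVC = 50 - 12Q + Q^2.
dAVC/dQ = -12 + 2Q = 0 gives Q = 6. min AVC = 50 - 12·6 + 6^2 = 14.
For P < $14 the firm produces nothing.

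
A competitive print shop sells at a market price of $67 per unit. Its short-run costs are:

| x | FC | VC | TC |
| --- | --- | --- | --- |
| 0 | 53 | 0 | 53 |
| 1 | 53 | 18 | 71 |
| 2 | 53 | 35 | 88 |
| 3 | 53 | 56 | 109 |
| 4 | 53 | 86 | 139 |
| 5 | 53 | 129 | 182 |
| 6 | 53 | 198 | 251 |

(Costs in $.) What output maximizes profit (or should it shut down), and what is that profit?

Compute π = P·x − TC at each output: x=0: -53; x=1: -4; x=2: 46; x=3: 92; x=4: 129; x=5: 153; x=6: 151.
Profit is maximized at x = 5. AVC there is 129/5 = $25.80 ≤ P, so producing beats shutting down (which would give -$53).

x = 5; profit = $153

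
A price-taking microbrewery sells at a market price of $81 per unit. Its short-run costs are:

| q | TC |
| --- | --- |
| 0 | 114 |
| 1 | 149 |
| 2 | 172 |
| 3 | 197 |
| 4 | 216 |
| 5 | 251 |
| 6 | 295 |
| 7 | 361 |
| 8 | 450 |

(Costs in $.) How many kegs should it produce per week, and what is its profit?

q = 7; profit = $206

Tabulate TR − TC: q=0: -114; q=1: -68; q=2: -10; q=3: 46; q=4: 108; q=5: 154; q=6: 191; q=7: 206; q=8: 198.
Profit is maximized at q = 7. AVC there is 247/7 = $35.29 ≤ P, so producing beats shutting down (which would give -$114).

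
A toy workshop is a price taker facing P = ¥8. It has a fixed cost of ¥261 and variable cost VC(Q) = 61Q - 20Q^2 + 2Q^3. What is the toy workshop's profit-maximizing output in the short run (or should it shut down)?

Shut down

Variable cost is VC = 61Q - 20Q^2 + 2Q^3, so AVC = VC/Q = 61 - 20Q + 2Q^2 and MC = dTC/dQ = 61 - 40Q + 6Q^2.
AVC is minimized where dAVC/dQ = -20 + 4Q = 0, at Q = 5; min AVC = 61 - 20·5 + 2·5^2 = ¥11.
Since P = ¥8 < min AVC = ¥11, price fails to cover variable cost at any output.
Best response: produce nothing and absorb the ¥261 fixed cost.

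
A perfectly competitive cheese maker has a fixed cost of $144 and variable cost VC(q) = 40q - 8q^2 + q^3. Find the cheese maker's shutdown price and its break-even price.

AVC = 40 - 8q + q^2; minimized at q = 4, giving min AVC = $24. That is the shutdown price.
ATC = 144/q + 40 - 8q + q^2. Setting dATC/dq = −144/q^2 − 8 + 2q = 0 gives q = 6 (since 2·6^3 − 8·6^2 = 144).
min ATC = 144/6 + 40 − 8·6 + 6^2 = $52. That is the break-even price.
Between these two prices the firm operates at a loss; above $52 it earns a profit.

Shutdown price = $24; break-even price = $52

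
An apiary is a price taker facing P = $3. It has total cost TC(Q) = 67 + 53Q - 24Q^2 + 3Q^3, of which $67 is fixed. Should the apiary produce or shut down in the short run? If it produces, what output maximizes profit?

Shut down

Variable cost is VC = 53Q - 24Q^2 + 3Q^3, so AVC = VC/Q = 53 - 24Q + 3Q^2 and MC = dTC/dQ = 53 - 48Q + 9Q^2.
The AVC parabola has its vertex at Q = 24/6 = 4, where AVC = 53 - 24·4 + 3·4^2 = $5.
With P < min AVC ($3 < $5), every unit sold adds to the loss.
Best response: produce nothing and absorb the $67 fixed cost.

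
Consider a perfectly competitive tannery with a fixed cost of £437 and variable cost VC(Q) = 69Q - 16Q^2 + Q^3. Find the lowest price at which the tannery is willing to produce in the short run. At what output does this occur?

The firm shuts down when price falls below the minimum of average variable cost. AVC = VC/Q = 69 - 16Q + Q^2.
dAVC/dQ = -16 + 2Q = 0 gives Q = 8. min AVC = 69 - 16·8 + 8^2 = 5.
The firm shuts down for any P below £5.

£5 per unit, at Q = 8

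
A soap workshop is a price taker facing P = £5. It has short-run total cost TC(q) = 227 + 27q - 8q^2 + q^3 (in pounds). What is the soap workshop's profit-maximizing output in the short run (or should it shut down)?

Shut down

From TC, MC = TC'(q) = 27 - 16q + 3q^2 and AVC = VC/q = 27 - 8q + q^2.
AVC hits its minimum where MC = AVC, at q = 4, giving min AVC = 27 - 8·4 + 4^2 = £11.
Since P = £5 < min AVC = £11, price fails to cover variable cost at any output.
The firm minimizes its loss by shutting down and losing only its fixed cost of £227.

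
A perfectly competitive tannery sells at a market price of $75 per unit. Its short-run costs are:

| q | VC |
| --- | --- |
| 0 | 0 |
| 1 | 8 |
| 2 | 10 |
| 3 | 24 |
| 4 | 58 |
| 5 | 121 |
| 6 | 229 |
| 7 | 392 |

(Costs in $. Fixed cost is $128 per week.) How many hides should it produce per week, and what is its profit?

Tabulate TR − TC: q=0: -128; q=1: -61; q=2: 12; q=3: 73; q=4: 114; q=5: 126; q=6: 93; q=7: 5.
Profit is maximized at q = 5. AVC there is 121/5 = $24.20 ≤ P, so producing beats shutting down (which would give -$128).

q = 5; profit = $126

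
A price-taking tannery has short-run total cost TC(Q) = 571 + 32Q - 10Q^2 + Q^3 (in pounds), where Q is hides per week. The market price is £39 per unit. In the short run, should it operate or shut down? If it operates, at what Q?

Produce at Q = 7

Variable cost is VC = 32Q - 10Q^2 + Q^3, so AVC = VC/Q = 32 - 10Q + Q^2 and MC = dTC/dQ = 32 - 20Q + 3Q^2.
AVC hits its minimum where MC = AVC, at Q = 5, giving min AVC = 32 - 10·5 + 5^2 = £7.
Since P = £39 ≥ min AVC = £7, price covers variable cost and the firm should produce.
P = MC gives -7 - 20Q + 3Q^2 = 0, with roots -1/3 and 7. Take the larger (rising MC): Q* = 7.
Check: AVC at Q = 7 is £11 ≤ P, so revenue covers variable cost.
Profit = P·Q − TC = 39·7 − 648 = -£375, a loss, but smaller than the £571 fixed cost the firm would lose by shutting down.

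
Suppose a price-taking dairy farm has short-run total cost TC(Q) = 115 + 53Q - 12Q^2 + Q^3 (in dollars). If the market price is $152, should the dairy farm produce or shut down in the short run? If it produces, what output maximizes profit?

Variable cost is VC = 53Q - 12Q^2 + Q^3, so AVC = VC/Q = 53 - 12Q + Q^2 and MC = dTC/dQ = 53 - 24Q + 3Q^2.
AVC hits its minimum where MC = AVC, at Q = 6, giving min AVC = 53 - 12·6 + 6^2 = $17.
P = $152 exceeds min AVC = $17, so the firm stays open.
Solving P = MC: -99 - 24Q + 3Q^2 = 0 ⇒ Q = -3 or 11. On the upward-sloping branch, Q* = 11.
Check: AVC at Q = 11 is $42 ≤ P, so revenue covers variable cost.
Profit = P·Q − TC = 152·11 − 577 = $1095.

Produce at Q = 11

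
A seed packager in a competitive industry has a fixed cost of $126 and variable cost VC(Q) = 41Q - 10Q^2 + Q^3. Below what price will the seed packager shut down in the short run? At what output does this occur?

$16 per unit, at Q = 5

Short-run supply begins at min AVC. From VC = 41Q - 10Q^2 + Q^3, AVC = 41 - 10Q + Q^2.
At the minimum of AVC, MC = AVC. MC = 41 - 20Q + 3Q^2; setting MC = AVC gives 2Q^2 - 10Q = 0, so Q = 5. min AVC = 16.
For P < $16 the firm produces nothing.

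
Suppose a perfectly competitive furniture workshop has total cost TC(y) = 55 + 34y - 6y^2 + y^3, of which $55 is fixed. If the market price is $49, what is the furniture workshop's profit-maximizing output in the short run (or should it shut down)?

From TC, MC = TC'(y) = 34 - 12y + 3y^2 and AVC = VC/y = 34 - 6y + y^2.
AVC is minimized where dAVC/dy = -6 + 2y = 0, at y = 3; min AVC = 34 - 6·3 + 3^2 = $25.
Because $49 ≥ $25, revenue can cover variable cost; the firm operates.
Solving P = MC: -15 - 12y + 3y^2 = 0 ⇒ y = -1 or 5. On the upward-sloping branch, y* = 5.
Check: AVC at y = 5 is $29 ≤ P, so revenue covers variable cost.
Profit = P·y − TC = 49·5 − 200 = $45.

Produce at y = 5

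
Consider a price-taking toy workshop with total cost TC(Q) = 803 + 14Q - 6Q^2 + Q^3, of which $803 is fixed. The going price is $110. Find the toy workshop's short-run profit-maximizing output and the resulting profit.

AVC = 14 - 6Q + Q^2 has its minimum $5 at Q = 3; price $110 clears that bar, so the firm operates.
MC = 14 - 12Q + 3Q^2. Setting P = MC and taking the root on the rising branch gives Q* = 8.
TR = 110·8 = 880. TC = 803 + 240 = 1043. Profit = 880 − 1043 = -$163.
Shutting down would mean losing the fixed cost of $803, so operating at a loss of $163 is better by $640.

Profit = -$163 at Q = 8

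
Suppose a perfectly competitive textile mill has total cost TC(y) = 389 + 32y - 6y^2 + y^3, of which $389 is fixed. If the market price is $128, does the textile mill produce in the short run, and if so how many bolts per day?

Produce at y = 8

Strip out fixed cost: VC = 32y - 6y^2 + y^3. Then AVC = 32 - 6y + y^2 and MC = 32 - 12y + 3y^2.
AVC hits its minimum where MC = AVC, at y = 3, giving min AVC = 32 - 6·3 + 3^2 = $23.
P = $128 exceeds min AVC = $23, so the firm stays open.
P = MC gives -96 - 12y + 3y^2 = 0, with roots -4 and 8. Take the larger (rising MC): y* = 8.
Check: AVC at y = 8 is $48 ≤ P, so revenue covers variable cost.
Profit = P·y − TC = 128·8 − 773 = $251.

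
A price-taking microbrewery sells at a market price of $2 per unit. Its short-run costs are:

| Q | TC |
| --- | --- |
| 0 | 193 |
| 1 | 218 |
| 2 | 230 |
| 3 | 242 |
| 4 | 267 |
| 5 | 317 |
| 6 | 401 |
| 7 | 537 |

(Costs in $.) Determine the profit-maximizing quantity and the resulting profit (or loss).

Tabulate TR − TC: Q=0: -193; Q=1: -216; Q=2: -226; Q=3: -236; Q=4: -259; Q=5: -307; Q=6: -389; Q=7: -523.
Profit is highest at Q = 0. Equivalently, the lowest AVC in the table is 49/3 ≈ $16.33 at Q = 3, and P = $2 falls below it — price never covers variable cost, so the firm shuts down and loses only its fixed cost.

Q = 0 (shut down); profit = -$193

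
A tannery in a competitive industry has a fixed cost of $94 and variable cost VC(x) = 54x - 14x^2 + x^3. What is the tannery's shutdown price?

$5 per unit

Short-run supply begins at min AVC. From VC = 54x - 14x^2 + x^3, AVC = 54 - 14x + x^2.
dAVC/dx = -14 + 2x = 0 gives x = 7. min AVC = 54 - 14·7 + 7^2 = 5.
So the shutdown price is $5.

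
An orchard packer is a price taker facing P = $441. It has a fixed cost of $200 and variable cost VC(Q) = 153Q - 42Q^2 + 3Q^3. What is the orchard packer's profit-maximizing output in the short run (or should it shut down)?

From TC, MC = TC'(Q) = 153 - 84Q + 9Q^2 and AVC = VC/Q = 153 - 42Q + 3Q^2.
AVC hits its minimum where MC = AVC, at Q = 7, giving min AVC = 153 - 42·7 + 3·7^2 = $6.
Since P = $441 ≥ min AVC = $6, price covers variable cost and the firm should produce.
P = MC gives -288 - 84Q + 9Q^2 = 0, with roots -8/3 and 12. Take the larger (rising MC): Q* = 12.
Check: AVC at Q = 12 is $81 ≤ P, so revenue covers variable cost.
Profit = P·Q − TC = 441·12 − 1172 = $4120.

Produce at Q = 12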